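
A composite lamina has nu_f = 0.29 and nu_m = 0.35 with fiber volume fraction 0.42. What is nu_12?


nu_12 = nu_f*Vf + nu_m*(1-Vf) = 0.29*0.42 + 0.35*0.58 = 0.3248

0.3248


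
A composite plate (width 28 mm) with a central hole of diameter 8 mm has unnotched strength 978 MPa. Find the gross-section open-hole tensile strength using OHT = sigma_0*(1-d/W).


OHT = sigma_0*(1-d/W) = 978*(1-8/28) = 698.6 MPa

698.6 MPa


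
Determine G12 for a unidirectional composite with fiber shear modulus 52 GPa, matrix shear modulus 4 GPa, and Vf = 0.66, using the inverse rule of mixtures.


1/G12 = Vf/Gf + (1-Vf)/Gm = 0.66/52 + 0.34/4
G12 = 10.24 GPa

10.24 GPa


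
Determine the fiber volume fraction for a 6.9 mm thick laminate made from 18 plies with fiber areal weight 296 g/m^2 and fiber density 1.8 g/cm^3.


Vf = n * FAW / (rho_f * h * 1000) = 18 * 296 / (1.8 * 6.9 * 1000) = 0.429

0.429


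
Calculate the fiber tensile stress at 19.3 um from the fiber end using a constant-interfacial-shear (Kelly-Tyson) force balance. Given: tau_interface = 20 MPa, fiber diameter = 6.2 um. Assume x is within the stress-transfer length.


Force balance: sigma_f * (pi*d^2/4) = tau * (pi*d) * x  ->  sigma_f = 4 * tau * x / d
sigma_f = 4 * 20 * 19.3 / 6.2 = 249.0 MPa

249.0 MPa


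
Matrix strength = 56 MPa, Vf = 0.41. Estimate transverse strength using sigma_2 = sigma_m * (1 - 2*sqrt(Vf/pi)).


factor = 1 - 2*sqrt(0.41/pi) = 0.2775
sigma_2 = 56 * 0.2775 = 15.54 MPa

15.54 MPa


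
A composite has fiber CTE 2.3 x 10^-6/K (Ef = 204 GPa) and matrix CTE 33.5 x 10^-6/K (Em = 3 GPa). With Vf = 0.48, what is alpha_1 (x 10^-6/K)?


E1 = Ef*Vf + Em*(1-Vf) = 99.48
alpha_1 = (alpha_f*Ef*Vf + alpha_m*Em*(1-Vf))/E1 = 2.79 x 10^-6/K

2.79 x 10^-6/K


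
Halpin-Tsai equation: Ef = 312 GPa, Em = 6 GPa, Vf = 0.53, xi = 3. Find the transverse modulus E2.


eta = (Ef/Em - 1)/(Ef/Em + xi) = (52.0 - 1)/(52.0 + 3) = 0.9273
E2 = Em*(1+xi*eta*Vf)/(1-eta*Vf) = 29.19 GPa

29.19 GPa


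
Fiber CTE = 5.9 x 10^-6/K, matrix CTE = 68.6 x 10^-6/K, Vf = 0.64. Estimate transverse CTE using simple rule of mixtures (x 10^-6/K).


alpha_2 = alpha_f*Vf + alpha_m*(1-Vf) = 5.9*0.64 + 68.6*0.36 = 28.5 x 10^-6/K

28.5 x 10^-6/K


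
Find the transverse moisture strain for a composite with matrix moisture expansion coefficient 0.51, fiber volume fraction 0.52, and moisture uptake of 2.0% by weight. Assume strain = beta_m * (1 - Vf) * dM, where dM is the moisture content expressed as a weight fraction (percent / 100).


dM = 2.0/100 = 0.02
strain = beta_m * (1-Vf) * dM = 0.51 * 0.48 * 0.02 = 0.004896

0.004896


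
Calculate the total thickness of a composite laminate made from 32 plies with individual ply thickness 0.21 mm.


h = n * t_ply = 32 * 0.21 = 6.72 mm

6.72 mm


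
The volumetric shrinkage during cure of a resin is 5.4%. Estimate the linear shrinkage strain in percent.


Linear shrinkage ≈ vol_shrink/3 = 5.4/3 = 1.8%

1.8%


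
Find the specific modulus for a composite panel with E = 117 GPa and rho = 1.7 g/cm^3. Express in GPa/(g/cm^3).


Specific stiffness = E/rho = 117/1.7 = 68.8 GPa/(g/cm^3)

68.8 GPa/(g/cm^3)


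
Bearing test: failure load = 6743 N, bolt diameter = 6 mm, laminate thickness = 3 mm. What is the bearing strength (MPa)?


sigma_br = F/(d*h) = 6743/(6*3) = 374.6 MPa

374.6 MPa


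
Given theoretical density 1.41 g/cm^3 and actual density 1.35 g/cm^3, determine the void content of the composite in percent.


Void% = (rho_theo - rho_actual)/rho_theo * 100 = (1.41 - 1.35)/1.41 * 100 = 4.26%

4.26%


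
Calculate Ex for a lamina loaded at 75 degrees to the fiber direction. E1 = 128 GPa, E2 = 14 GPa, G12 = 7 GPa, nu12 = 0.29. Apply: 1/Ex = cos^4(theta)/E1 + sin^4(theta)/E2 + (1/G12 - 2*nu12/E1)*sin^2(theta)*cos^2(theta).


cos^4(75) = 0.004487, sin^4(75) = 0.870513, sin^2(75)*cos^2(75) = 0.0625
1/G12 - 2*nu12/E1 = 1/7 - 2*0.29/128 = 0.138326 GPa^-1
1/Ex = 0.004487/128 + 0.870513/14 + 0.138326*0.0625 = 0.0708599 GPa^-1
Ex = 14.11 GPa

14.11 GPa


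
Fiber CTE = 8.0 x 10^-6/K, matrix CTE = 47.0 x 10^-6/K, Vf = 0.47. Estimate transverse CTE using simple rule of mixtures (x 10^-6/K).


alpha_2 = alpha_f*Vf + alpha_m*(1-Vf) = 8.0*0.47 + 47.0*0.53 = 28.7 x 10^-6/K

28.7 x 10^-6/K


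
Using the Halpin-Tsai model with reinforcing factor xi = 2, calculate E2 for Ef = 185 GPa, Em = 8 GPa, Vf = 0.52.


eta = (Ef/Em - 1)/(Ef/Em + xi) = (23.125 - 1)/(23.125 + 2) = 0.8806
E2 = Em*(1+xi*eta*Vf)/(1-eta*Vf) = 28.27 GPa

28.27 GPa


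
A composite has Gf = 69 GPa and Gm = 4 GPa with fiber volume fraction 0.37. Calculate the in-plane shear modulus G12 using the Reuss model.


1/G12 = Vf/Gf + (1-Vf)/Gm = 0.37/69 + 0.63/4
G12 = 6.14 GPa

6.14 GPa


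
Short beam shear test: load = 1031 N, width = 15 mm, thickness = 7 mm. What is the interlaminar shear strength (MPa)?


ILSS = 3F/(4bh) = 3*1031/(4*15*7) = 7.36 MPa

7.36 MPa


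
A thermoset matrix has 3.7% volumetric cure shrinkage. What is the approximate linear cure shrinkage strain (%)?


Linear shrinkage ≈ vol_shrink/3 = 3.7/3 = 1.233%

1.233%


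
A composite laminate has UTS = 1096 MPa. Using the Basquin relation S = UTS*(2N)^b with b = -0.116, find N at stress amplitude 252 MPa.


N = 0.5 * (S/UTS)^(1/b) = 0.5 * (252/1096)^(1/-0.116) = 159405.9773 cycles

159405.9773 cycles


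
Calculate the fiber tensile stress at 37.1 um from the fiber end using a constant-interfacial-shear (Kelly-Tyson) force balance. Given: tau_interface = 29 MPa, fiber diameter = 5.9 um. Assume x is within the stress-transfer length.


Force balance: sigma_f * (pi*d^2/4) = tau * (pi*d) * x  ->  sigma_f = 4 * tau * x / d
sigma_f = 4 * 29 * 37.1 / 5.9 = 729.4 MPa

729.4 MPa


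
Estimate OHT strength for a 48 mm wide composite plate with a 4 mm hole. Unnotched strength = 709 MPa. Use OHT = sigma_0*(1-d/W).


OHT = sigma_0*(1-d/W) = 709*(1-4/48) = 649.9 MPa

649.9 MPa


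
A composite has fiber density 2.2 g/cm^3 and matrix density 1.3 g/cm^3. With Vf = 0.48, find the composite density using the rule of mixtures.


rho_c = rho_f*Vf + rho_m*(1-Vf) = 2.2*0.48 + 1.3*0.52 = 1.732 g/cm^3

1.732 g/cm^3


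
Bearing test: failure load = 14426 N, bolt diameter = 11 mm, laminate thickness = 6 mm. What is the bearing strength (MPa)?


sigma_br = F/(d*h) = 14426/(11*6) = 218.6 MPa

218.6 MPa


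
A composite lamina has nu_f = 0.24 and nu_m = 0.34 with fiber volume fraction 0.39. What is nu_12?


nu_12 = nu_f*Vf + nu_m*(1-Vf) = 0.24*0.39 + 0.34*0.61 = 0.301

0.301


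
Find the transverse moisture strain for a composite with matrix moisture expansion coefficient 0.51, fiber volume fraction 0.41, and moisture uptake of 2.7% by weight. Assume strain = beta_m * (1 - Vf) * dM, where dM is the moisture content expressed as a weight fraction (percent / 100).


dM = 2.7/100 = 0.027
strain = beta_m * (1-Vf) * dM = 0.51 * 0.59 * 0.027 = 0.0081243

0.0081243


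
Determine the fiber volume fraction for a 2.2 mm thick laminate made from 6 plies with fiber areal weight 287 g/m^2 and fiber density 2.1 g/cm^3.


Vf = n * FAW / (rho_f * h * 1000) = 6 * 287 / (2.1 * 2.2 * 1000) = 0.3727

0.3727


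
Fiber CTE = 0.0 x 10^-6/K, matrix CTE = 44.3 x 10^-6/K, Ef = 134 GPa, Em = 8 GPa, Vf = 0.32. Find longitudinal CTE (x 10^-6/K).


E1 = Ef*Vf + Em*(1-Vf) = 48.32
alpha_1 = (alpha_f*Ef*Vf + alpha_m*Em*(1-Vf))/E1 = 4.99 x 10^-6/K

4.99 x 10^-6/K


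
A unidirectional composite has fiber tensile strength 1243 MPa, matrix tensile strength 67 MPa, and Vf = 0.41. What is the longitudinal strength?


sigma_1 = sigma_f*Vf + sigma_m*(1-Vf) = 1243*0.41 + 67*0.59 = 549.2 MPa

549.2 MPa


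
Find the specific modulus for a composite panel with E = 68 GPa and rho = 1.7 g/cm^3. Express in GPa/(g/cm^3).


Specific stiffness = E/rho = 68/1.7 = 40.0 GPa/(g/cm^3)

40.0 GPa/(g/cm^3)


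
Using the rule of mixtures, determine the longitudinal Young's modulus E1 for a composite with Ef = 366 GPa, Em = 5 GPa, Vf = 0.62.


E1 = Ef*Vf + Em*(1-Vf) = 366*0.62 + 5*0.38 = 228.82 GPa

228.82 GPa


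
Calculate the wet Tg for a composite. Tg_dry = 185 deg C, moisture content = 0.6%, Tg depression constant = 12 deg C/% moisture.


Tg_wet = Tg_dry - k*moisture = 185 - 12*0.6 = 177.8 deg C

177.8 deg C


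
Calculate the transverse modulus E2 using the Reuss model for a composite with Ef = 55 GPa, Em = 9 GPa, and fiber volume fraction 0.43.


1/E2 = Vf/Ef + (1-Vf)/Em = 0.43/55 + 0.57/9
E2 = 14.05 GPa

14.05 GPa


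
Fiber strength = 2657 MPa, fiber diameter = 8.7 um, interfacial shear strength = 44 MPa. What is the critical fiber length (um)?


Lc = sigma_f * d / (2 * tau_i) = 2657 * 8.7 / (2 * 44) = 262.7 um

262.7 um


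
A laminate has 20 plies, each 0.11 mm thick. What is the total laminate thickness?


h = n * t_ply = 20 * 0.11 = 2.2 mm

2.2 mm


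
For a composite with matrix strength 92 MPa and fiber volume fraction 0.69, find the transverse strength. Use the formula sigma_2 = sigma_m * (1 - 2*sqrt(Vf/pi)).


factor = 1 - 2*sqrt(0.69/pi) = 0.0627
sigma_2 = 92 * 0.0627 = 5.77 MPa

5.77 MPa


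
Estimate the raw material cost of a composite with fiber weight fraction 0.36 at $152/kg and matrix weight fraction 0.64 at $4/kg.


Cost = cost_f*Wf + cost_m*Wm = 152*0.36 + 4*0.64 = $57.28/kg

$57.28/kg


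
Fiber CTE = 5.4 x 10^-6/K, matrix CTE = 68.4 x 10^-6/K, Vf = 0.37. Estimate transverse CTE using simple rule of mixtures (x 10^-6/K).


alpha_2 = alpha_f*Vf + alpha_m*(1-Vf) = 5.4*0.37 + 68.4*0.63 = 45.1 x 10^-6/K

45.1 x 10^-6/K


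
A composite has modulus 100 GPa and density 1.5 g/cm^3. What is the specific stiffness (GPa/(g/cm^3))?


Specific stiffness = E/rho = 100/1.5 = 66.7 GPa/(g/cm^3)

66.7 GPa/(g/cm^3)


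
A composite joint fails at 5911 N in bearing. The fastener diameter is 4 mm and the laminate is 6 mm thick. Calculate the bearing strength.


sigma_br = F/(d*h) = 5911/(4*6) = 246.3 MPa

246.3 MPa


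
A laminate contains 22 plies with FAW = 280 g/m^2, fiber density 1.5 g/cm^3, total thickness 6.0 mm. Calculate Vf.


Vf = n * FAW / (rho_f * h * 1000) = 22 * 280 / (1.5 * 6.0 * 1000) = 0.6844

0.6844


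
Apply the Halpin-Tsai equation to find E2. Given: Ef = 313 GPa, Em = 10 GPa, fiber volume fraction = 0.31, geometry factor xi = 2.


eta = (Ef/Em - 1)/(Ef/Em + xi) = (31.3 - 1)/(31.3 + 2) = 0.9099
E2 = Em*(1+xi*eta*Vf)/(1-eta*Vf) = 21.79 GPa

21.79 GPa


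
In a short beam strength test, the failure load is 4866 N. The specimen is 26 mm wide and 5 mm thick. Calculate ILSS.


ILSS = 3F/(4bh) = 3*4866/(4*26*5) = 28.07 MPa

28.07 MPa


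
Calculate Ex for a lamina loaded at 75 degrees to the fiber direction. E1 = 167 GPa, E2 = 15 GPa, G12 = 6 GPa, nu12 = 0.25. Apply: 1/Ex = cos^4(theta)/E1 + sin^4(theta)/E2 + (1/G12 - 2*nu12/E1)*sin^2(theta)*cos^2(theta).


cos^4(75) = 0.004487, sin^4(75) = 0.870513, sin^2(75)*cos^2(75) = 0.0625
1/G12 - 2*nu12/E1 = 1/6 - 2*0.25/167 = 0.163673 GPa^-1
1/Ex = 0.004487/167 + 0.870513/15 + 0.163673*0.0625 = 0.0682906 GPa^-1
Ex = 14.64 GPa

14.64 GPa


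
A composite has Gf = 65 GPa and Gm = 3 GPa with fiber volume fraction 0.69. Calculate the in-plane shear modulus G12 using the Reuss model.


1/G12 = Vf/Gf + (1-Vf)/Gm = 0.69/65 + 0.31/3
G12 = 8.78 GPa

8.78 GPa


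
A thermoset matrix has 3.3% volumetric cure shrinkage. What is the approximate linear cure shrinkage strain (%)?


Linear shrinkage ≈ vol_shrink/3 = 3.3/3 = 1.1%

1.1%


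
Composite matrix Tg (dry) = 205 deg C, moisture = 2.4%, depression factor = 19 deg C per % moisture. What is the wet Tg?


Tg_wet = Tg_dry - k*moisture = 205 - 19*2.4 = 159.4 deg C

159.4 deg C


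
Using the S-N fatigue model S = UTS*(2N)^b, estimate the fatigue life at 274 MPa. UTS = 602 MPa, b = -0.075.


N = 0.5 * (S/UTS)^(1/b) = 0.5 * (274/602)^(1/-0.075) = 18068.2344 cycles

18068.2344 cycles


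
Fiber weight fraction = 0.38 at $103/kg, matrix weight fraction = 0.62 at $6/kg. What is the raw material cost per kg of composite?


Cost = cost_f*Wf + cost_m*Wm = 103*0.38 + 6*0.62 = $42.86/kg

$42.86/kg


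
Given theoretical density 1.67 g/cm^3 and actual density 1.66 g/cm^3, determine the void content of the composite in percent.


Void% = (rho_theo - rho_actual)/rho_theo * 100 = (1.67 - 1.66)/1.67 * 100 = 0.6%

0.6%


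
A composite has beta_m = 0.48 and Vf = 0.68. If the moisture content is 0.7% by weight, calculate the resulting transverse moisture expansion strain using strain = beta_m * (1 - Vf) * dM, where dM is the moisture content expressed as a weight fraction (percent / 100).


dM = 0.7/100 = 0.007
strain = beta_m * (1-Vf) * dM = 0.48 * 0.32 * 0.007 = 0.0010752

0.0010752


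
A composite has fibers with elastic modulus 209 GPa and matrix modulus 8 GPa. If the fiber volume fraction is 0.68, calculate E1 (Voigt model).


E1 = Ef*Vf + Em*(1-Vf) = 209*0.68 + 8*0.32 = 144.68 GPa

144.68 GPa


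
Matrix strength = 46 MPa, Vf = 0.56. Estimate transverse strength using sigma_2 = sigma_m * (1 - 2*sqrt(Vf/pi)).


factor = 1 - 2*sqrt(0.56/pi) = 0.1556
sigma_2 = 46 * 0.1556 = 7.16 MPa

7.16 MPa


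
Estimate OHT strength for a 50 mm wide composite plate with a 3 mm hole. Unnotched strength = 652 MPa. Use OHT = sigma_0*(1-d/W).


OHT = sigma_0*(1-d/W) = 652*(1-3/50) = 612.9 MPa

612.9 MPa


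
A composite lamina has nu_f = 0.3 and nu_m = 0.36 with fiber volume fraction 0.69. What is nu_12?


nu_12 = nu_f*Vf + nu_m*(1-Vf) = 0.3*0.69 + 0.36*0.31 = 0.3186

0.3186


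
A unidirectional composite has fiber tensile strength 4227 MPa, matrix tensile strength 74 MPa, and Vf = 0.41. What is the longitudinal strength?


sigma_1 = sigma_f*Vf + sigma_m*(1-Vf) = 4227*0.41 + 74*0.59 = 1776.7 MPa

1776.7 MPa


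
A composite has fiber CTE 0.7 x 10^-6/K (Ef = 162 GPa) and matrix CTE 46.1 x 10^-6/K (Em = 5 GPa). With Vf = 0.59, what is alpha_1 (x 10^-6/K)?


E1 = Ef*Vf + Em*(1-Vf) = 97.63
alpha_1 = (alpha_f*Ef*Vf + alpha_m*Em*(1-Vf))/E1 = 1.65 x 10^-6/K

1.65 x 10^-6/K


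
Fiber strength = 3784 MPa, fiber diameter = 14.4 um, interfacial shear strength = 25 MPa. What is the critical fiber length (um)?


Lc = sigma_f * d / (2 * tau_i) = 3784 * 14.4 / (2 * 25) = 1089.8 um

1089.8 um


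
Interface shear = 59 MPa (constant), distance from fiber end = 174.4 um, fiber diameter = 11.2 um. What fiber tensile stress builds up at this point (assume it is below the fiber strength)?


Force balance: sigma_f * (pi*d^2/4) = tau * (pi*d) * x  ->  sigma_f = 4 * tau * x / d
sigma_f = 4 * 59 * 174.4 / 11.2 = 3674.9 MPa

3674.9 MPa


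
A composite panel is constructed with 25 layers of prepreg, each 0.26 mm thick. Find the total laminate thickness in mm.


h = n * t_ply = 25 * 0.26 = 6.5 mm

6.5 mm


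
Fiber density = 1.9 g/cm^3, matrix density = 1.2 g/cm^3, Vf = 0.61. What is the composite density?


rho_c = rho_f*Vf + rho_m*(1-Vf) = 1.9*0.61 + 1.2*0.39 = 1.627 g/cm^3

1.627 g/cm^3


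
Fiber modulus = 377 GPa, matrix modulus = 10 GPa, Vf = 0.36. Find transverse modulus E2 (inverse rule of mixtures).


1/E2 = Vf/Ef + (1-Vf)/Em = 0.36/377 + 0.64/10
E2 = 15.4 GPa

15.4 GPa


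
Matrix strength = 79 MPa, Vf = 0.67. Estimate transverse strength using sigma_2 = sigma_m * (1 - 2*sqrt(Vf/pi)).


factor = 1 - 2*sqrt(0.67/pi) = 0.0764
sigma_2 = 79 * 0.0764 = 6.03 MPa

6.03 MPa


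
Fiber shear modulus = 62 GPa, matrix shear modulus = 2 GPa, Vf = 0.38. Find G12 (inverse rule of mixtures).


1/G12 = Vf/Gf + (1-Vf)/Gm = 0.38/62 + 0.62/2
G12 = 3.16 GPa

3.16 GPa


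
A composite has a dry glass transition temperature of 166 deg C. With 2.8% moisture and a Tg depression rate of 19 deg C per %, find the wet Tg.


Tg_wet = Tg_dry - k*moisture = 166 - 19*2.8 = 112.8 deg C

112.8 deg C


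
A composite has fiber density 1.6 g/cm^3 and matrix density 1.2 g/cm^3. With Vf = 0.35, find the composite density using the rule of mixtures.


rho_c = rho_f*Vf + rho_m*(1-Vf) = 1.6*0.35 + 1.2*0.65 = 1.34 g/cm^3

1.34 g/cm^3


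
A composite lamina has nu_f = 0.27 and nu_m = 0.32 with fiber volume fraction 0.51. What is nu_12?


nu_12 = nu_f*Vf + nu_m*(1-Vf) = 0.27*0.51 + 0.32*0.49 = 0.2945

0.2945


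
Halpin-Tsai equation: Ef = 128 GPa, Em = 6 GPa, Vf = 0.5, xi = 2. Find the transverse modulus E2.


eta = (Ef/Em - 1)/(Ef/Em + xi) = (21.3333 - 1)/(21.3333 + 2) = 0.8714
E2 = Em*(1+xi*eta*Vf)/(1-eta*Vf) = 19.9 GPa

19.9 GPa


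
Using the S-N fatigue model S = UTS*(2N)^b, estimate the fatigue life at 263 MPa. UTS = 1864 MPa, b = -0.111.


N = 0.5 * (S/UTS)^(1/b) = 0.5 * (263/1864)^(1/-0.111) = 2.2964e+07 cycles

2.2964e+07 cycles


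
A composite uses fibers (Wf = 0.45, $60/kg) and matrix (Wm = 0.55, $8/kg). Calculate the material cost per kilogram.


Cost = cost_f*Wf + cost_m*Wm = 60*0.45 + 8*0.55 = $31.4/kg

$31.4/kg


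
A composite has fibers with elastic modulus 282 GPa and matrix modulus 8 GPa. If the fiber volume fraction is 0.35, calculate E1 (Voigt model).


E1 = Ef*Vf + Em*(1-Vf) = 282*0.35 + 8*0.65 = 103.9 GPa

103.9 GPa


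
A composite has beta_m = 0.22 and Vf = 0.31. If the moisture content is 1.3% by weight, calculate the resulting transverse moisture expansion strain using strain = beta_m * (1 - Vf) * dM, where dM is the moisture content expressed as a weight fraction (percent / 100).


dM = 1.3/100 = 0.013
strain = beta_m * (1-Vf) * dM = 0.22 * 0.69 * 0.013 = 0.0019734

0.0019734


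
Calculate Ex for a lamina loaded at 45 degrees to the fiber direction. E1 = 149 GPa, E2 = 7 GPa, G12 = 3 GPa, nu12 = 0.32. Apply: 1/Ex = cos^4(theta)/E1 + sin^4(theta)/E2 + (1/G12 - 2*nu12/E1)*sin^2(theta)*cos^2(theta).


cos^4(45) = 0.25, sin^4(45) = 0.25, sin^2(45)*cos^2(45) = 0.25
1/G12 - 2*nu12/E1 = 1/3 - 2*0.32/149 = 0.329038 GPa^-1
1/Ex = 0.25/149 + 0.25/7 + 0.329038*0.25 = 0.1196516 GPa^-1
Ex = 8.36 GPa

8.36 GPa


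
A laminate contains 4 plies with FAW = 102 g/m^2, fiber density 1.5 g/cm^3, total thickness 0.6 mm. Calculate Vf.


Vf = n * FAW / (rho_f * h * 1000) = 4 * 102 / (1.5 * 0.6 * 1000) = 0.4533

0.4533


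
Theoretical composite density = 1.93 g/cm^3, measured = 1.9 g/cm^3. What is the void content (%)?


Void% = (rho_theo - rho_actual)/rho_theo * 100 = (1.93 - 1.9)/1.93 * 100 = 1.55%

1.55%


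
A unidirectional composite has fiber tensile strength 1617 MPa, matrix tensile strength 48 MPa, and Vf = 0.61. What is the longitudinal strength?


sigma_1 = sigma_f*Vf + sigma_m*(1-Vf) = 1617*0.61 + 48*0.39 = 1005.1 MPa

1005.1 MPa


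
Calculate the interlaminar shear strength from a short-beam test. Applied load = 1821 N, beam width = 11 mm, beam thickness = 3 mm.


ILSS = 3F/(4bh) = 3*1821/(4*11*3) = 41.39 MPa

41.39 MPa


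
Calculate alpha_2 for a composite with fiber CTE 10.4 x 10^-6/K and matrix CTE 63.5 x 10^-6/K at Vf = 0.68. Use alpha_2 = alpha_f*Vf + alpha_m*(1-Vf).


alpha_2 = alpha_f*Vf + alpha_m*(1-Vf) = 10.4*0.68 + 63.5*0.32 = 27.4 x 10^-6/K

27.4 x 10^-6/K


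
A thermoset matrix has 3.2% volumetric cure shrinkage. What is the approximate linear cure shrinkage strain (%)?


Linear shrinkage ≈ vol_shrink/3 = 3.2/3 = 1.067%

1.067%


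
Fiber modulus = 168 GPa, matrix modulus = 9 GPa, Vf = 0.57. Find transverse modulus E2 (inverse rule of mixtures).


1/E2 = Vf/Ef + (1-Vf)/Em = 0.57/168 + 0.43/9
E2 = 19.54 GPa

19.54 GPa


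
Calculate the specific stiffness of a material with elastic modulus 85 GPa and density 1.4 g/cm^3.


Specific stiffness = E/rho = 85/1.4 = 60.7 GPa/(g/cm^3)

60.7 GPa/(g/cm^3)


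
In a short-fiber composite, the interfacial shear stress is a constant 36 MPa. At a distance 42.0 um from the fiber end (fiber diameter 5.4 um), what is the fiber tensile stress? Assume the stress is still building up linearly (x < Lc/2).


Force balance: sigma_f * (pi*d^2/4) = tau * (pi*d) * x  ->  sigma_f = 4 * tau * x / d
sigma_f = 4 * 36 * 42.0 / 5.4 = 1120.0 MPa

1120.0 MPa


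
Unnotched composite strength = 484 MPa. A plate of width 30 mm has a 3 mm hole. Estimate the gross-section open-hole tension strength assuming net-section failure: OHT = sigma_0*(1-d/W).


OHT = sigma_0*(1-d/W) = 484*(1-3/30) = 435.6 MPa

435.6 MPa


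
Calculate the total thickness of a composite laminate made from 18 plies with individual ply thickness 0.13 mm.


h = n * t_ply = 18 * 0.13 = 2.34 mm

2.34 mm


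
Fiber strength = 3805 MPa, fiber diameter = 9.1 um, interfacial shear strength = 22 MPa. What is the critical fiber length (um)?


Lc = sigma_f * d / (2 * tau_i) = 3805 * 9.1 / (2 * 22) = 786.9 um

786.9 um


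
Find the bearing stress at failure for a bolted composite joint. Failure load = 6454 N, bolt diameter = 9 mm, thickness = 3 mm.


sigma_br = F/(d*h) = 6454/(9*3) = 239.0 MPa

239.0 MPa


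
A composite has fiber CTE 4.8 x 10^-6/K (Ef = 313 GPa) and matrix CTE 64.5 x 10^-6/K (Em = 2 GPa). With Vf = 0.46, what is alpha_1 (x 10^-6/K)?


E1 = Ef*Vf + Em*(1-Vf) = 145.06
alpha_1 = (alpha_f*Ef*Vf + alpha_m*Em*(1-Vf))/E1 = 5.24 x 10^-6/K

5.24 x 10^-6/K


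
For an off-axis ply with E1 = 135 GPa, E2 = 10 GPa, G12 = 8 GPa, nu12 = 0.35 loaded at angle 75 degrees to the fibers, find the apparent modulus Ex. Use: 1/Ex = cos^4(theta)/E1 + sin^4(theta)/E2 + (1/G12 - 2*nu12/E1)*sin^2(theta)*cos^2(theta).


cos^4(75) = 0.004487, sin^4(75) = 0.870513, sin^2(75)*cos^2(75) = 0.0625
1/G12 - 2*nu12/E1 = 1/8 - 2*0.35/135 = 0.119815 GPa^-1
1/Ex = 0.004487/135 + 0.870513/10 + 0.119815*0.0625 = 0.0945729 GPa^-1
Ex = 10.57 GPa

10.57 GPa


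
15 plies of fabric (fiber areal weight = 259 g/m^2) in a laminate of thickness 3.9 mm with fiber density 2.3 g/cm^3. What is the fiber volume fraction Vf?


Vf = n * FAW / (rho_f * h * 1000) = 15 * 259 / (2.3 * 3.9 * 1000) = 0.4331

0.4331


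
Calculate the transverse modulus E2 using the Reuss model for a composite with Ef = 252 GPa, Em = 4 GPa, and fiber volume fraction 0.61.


1/E2 = Vf/Ef + (1-Vf)/Em = 0.61/252 + 0.39/4
E2 = 10.01 GPa

10.01 GPa


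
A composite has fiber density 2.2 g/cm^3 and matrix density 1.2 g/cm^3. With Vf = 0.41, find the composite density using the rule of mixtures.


rho_c = rho_f*Vf + rho_m*(1-Vf) = 2.2*0.41 + 1.2*0.59 = 1.61 g/cm^3

1.61 g/cm^3


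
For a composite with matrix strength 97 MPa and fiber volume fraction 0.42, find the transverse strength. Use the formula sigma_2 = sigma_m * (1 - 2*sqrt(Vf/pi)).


factor = 1 - 2*sqrt(0.42/pi) = 0.2687
sigma_2 = 97 * 0.2687 = 26.07 MPa

26.07 MPa


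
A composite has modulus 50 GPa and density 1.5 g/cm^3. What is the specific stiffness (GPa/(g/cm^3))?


Specific stiffness = E/rho = 50/1.5 = 33.3 GPa/(g/cm^3)

33.3 GPa/(g/cm^3)


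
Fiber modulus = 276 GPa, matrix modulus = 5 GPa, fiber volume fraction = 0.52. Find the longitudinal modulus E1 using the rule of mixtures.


E1 = Ef*Vf + Em*(1-Vf) = 276*0.52 + 5*0.48 = 145.92 GPa

145.92 GPa


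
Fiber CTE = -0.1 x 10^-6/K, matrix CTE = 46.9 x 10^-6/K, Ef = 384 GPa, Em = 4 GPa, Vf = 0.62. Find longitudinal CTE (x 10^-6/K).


E1 = Ef*Vf + Em*(1-Vf) = 239.6
alpha_1 = (alpha_f*Ef*Vf + alpha_m*Em*(1-Vf))/E1 = 0.2 x 10^-6/K

0.2 x 10^-6/K


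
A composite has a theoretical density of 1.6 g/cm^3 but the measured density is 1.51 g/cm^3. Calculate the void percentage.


Void% = (rho_theo - rho_actual)/rho_theo * 100 = (1.6 - 1.51)/1.6 * 100 = 5.63%

5.63%


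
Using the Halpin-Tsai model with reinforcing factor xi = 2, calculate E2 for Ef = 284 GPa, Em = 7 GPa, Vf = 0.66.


eta = (Ef/Em - 1)/(Ef/Em + xi) = (40.5714 - 1)/(40.5714 + 2) = 0.9295
E2 = Em*(1+xi*eta*Vf)/(1-eta*Vf) = 40.33 GPa

40.33 GPa


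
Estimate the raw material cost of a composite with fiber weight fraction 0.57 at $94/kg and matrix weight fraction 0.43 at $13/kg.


Cost = cost_f*Wf + cost_m*Wm = 94*0.57 + 13*0.43 = $59.17/kg

$59.17/kg


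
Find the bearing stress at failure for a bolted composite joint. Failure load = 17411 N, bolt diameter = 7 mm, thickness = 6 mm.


sigma_br = F/(d*h) = 17411/(7*6) = 414.5 MPa

414.5 MPa


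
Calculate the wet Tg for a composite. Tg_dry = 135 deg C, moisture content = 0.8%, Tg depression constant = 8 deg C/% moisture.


Tg_wet = Tg_dry - k*moisture = 135 - 8*0.8 = 128.6 deg C

128.6 deg C


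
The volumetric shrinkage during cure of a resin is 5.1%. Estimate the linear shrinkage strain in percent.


Linear shrinkage ≈ vol_shrink/3 = 5.1/3 = 1.7%

1.7%


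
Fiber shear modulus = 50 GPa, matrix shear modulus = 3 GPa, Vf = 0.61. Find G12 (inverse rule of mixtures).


1/G12 = Vf/Gf + (1-Vf)/Gm = 0.61/50 + 0.39/3
G12 = 7.03 GPa

7.03 GPa


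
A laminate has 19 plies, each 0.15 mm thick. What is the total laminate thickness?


h = n * t_ply = 19 * 0.15 = 2.85 mm

2.85 mm


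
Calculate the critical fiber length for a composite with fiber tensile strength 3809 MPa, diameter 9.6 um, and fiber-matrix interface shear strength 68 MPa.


Lc = sigma_f * d / (2 * tau_i) = 3809 * 9.6 / (2 * 68) = 268.9 um

268.9 um


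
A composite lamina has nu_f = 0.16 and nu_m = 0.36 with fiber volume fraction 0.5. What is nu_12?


nu_12 = nu_f*Vf + nu_m*(1-Vf) = 0.16*0.5 + 0.36*0.5 = 0.26

0.26


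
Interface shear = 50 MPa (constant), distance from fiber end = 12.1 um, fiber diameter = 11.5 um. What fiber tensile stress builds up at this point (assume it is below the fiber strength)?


Force balance: sigma_f * (pi*d^2/4) = tau * (pi*d) * x  ->  sigma_f = 4 * tau * x / d
sigma_f = 4 * 50 * 12.1 / 11.5 = 210.4 MPa

210.4 MPa


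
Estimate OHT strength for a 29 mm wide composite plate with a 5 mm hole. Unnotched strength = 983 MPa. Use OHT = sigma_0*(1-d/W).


OHT = sigma_0*(1-d/W) = 983*(1-5/29) = 813.5 MPa

813.5 MPa


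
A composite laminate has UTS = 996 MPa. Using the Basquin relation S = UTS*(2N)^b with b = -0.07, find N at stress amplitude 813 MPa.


N = 0.5 * (S/UTS)^(1/b) = 0.5 * (813/996)^(1/-0.07) = 9.0892 cycles

9.0892 cycles


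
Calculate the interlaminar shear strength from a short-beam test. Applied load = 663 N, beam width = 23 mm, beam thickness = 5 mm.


ILSS = 3F/(4bh) = 3*663/(4*23*5) = 4.32 MPa

4.32 MPa


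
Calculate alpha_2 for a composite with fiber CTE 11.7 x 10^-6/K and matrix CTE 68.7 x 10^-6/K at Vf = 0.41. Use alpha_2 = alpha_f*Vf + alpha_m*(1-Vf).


alpha_2 = alpha_f*Vf + alpha_m*(1-Vf) = 11.7*0.41 + 68.7*0.59 = 45.3 x 10^-6/K

45.3 x 10^-6/K


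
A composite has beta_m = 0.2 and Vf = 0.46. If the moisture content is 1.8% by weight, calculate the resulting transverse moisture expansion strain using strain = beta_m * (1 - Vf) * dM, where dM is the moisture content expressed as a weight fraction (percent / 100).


dM = 1.8/100 = 0.018
strain = beta_m * (1-Vf) * dM = 0.2 * 0.54 * 0.018 = 0.001944

0.001944


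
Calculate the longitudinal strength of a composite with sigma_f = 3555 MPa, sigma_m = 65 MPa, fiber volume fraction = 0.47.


sigma_1 = sigma_f*Vf + sigma_m*(1-Vf) = 3555*0.47 + 65*0.53 = 1705.3 MPa

1705.3 MPa


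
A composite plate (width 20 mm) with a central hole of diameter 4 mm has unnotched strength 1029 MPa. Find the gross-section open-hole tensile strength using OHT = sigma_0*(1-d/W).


OHT = sigma_0*(1-d/W) = 1029*(1-4/20) = 823.2 MPa

823.2 MPa


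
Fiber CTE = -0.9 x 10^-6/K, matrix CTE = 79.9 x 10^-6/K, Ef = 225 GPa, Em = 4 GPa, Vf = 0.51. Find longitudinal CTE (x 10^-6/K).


E1 = Ef*Vf + Em*(1-Vf) = 116.71
alpha_1 = (alpha_f*Ef*Vf + alpha_m*Em*(1-Vf))/E1 = 0.46 x 10^-6/K

0.46 x 10^-6/K


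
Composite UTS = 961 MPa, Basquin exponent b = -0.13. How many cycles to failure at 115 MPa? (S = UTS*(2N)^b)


N = 0.5 * (S/UTS)^(1/b) = 0.5 * (115/961)^(1/-0.13) = 6.1869e+06 cycles

6.1869e+06 cycles


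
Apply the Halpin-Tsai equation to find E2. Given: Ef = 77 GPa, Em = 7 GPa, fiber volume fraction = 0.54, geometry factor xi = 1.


eta = (Ef/Em - 1)/(Ef/Em + xi) = (11.0 - 1)/(11.0 + 1) = 0.8333
E2 = Em*(1+xi*eta*Vf)/(1-eta*Vf) = 18.45 GPa

18.45 GPa


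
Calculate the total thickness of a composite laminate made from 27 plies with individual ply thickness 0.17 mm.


h = n * t_ply = 27 * 0.17 = 4.59 mm

4.59 mm


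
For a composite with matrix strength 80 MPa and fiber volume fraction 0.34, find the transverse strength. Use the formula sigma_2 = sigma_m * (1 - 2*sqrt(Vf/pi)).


factor = 1 - 2*sqrt(0.34/pi) = 0.342
sigma_2 = 80 * 0.342 = 27.36 MPa

27.36 MPa


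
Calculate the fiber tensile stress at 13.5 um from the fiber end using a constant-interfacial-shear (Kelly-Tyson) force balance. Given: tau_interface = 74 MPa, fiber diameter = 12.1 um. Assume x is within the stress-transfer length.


Force balance: sigma_f * (pi*d^2/4) = tau * (pi*d) * x  ->  sigma_f = 4 * tau * x / d
sigma_f = 4 * 74 * 13.5 / 12.1 = 330.2 MPa

330.2 MPa


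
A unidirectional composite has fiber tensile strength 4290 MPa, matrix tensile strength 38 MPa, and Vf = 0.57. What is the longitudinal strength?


sigma_1 = sigma_f*Vf + sigma_m*(1-Vf) = 4290*0.57 + 38*0.43 = 2461.6 MPa

2461.6 MPa


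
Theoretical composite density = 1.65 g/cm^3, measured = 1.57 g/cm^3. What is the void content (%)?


Void% = (rho_theo - rho_actual)/rho_theo * 100 = (1.65 - 1.57)/1.65 * 100 = 4.85%

4.85%


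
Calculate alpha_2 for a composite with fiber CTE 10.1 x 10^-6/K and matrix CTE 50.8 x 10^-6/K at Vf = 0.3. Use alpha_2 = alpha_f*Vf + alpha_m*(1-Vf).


alpha_2 = alpha_f*Vf + alpha_m*(1-Vf) = 10.1*0.3 + 50.8*0.7 = 38.6 x 10^-6/K

38.6 x 10^-6/K


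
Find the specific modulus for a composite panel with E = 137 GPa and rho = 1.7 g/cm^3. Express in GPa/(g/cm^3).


Specific stiffness = E/rho = 137/1.7 = 80.6 GPa/(g/cm^3)

80.6 GPa/(g/cm^3)


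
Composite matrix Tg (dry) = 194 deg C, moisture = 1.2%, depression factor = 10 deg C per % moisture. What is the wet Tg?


Tg_wet = Tg_dry - k*moisture = 194 - 10*1.2 = 182.0 deg C

182.0 deg C


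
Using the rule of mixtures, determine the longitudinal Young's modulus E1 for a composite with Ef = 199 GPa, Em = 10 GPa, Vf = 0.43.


E1 = Ef*Vf + Em*(1-Vf) = 199*0.43 + 10*0.57 = 91.27 GPa

91.27 GPa


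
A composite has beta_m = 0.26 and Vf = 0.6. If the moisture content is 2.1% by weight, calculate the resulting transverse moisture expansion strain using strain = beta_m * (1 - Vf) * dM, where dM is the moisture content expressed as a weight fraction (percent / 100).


dM = 2.1/100 = 0.021
strain = beta_m * (1-Vf) * dM = 0.26 * 0.4 * 0.021 = 0.002184

0.002184


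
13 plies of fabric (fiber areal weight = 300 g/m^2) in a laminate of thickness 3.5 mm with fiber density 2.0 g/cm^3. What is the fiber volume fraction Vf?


Vf = n * FAW / (rho_f * h * 1000) = 13 * 300 / (2.0 * 3.5 * 1000) = 0.5571

0.5571


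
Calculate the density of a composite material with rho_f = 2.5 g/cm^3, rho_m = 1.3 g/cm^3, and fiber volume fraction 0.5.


rho_c = rho_f*Vf + rho_m*(1-Vf) = 2.5*0.5 + 1.3*0.5 = 1.9 g/cm^3

1.9 g/cm^3


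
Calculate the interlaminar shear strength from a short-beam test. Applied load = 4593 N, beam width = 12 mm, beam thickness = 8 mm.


ILSS = 3F/(4bh) = 3*4593/(4*12*8) = 35.88 MPa

35.88 MPa


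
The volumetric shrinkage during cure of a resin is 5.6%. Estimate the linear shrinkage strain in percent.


Linear shrinkage ≈ vol_shrink/3 = 5.6/3 = 1.867%

1.867%


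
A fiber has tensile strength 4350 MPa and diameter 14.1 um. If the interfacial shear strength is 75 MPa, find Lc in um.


Lc = sigma_f * d / (2 * tau_i) = 4350 * 14.1 / (2 * 75) = 408.9 um

408.9 um


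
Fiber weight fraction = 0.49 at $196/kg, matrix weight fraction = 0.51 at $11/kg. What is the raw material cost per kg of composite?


Cost = cost_f*Wf + cost_m*Wm = 196*0.49 + 11*0.51 = $101.65/kg

$101.65/kg


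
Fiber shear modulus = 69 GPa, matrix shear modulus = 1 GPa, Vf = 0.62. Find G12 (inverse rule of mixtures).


1/G12 = Vf/Gf + (1-Vf)/Gm = 0.62/69 + 0.38/1
G12 = 2.57 GPa

2.57 GPa


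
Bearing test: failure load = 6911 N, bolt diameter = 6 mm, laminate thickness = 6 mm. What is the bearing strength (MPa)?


sigma_br = F/(d*h) = 6911/(6*6) = 192.0 MPa

192.0 MPa


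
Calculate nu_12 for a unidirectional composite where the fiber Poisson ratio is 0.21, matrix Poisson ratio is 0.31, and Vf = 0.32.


nu_12 = nu_f*Vf + nu_m*(1-Vf) = 0.21*0.32 + 0.31*0.68 = 0.278

0.278


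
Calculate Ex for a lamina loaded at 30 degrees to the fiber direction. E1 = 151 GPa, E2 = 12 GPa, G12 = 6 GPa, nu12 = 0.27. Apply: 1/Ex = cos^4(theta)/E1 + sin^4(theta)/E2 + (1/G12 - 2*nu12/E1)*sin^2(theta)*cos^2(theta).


cos^4(30) = 0.5625, sin^4(30) = 0.0625, sin^2(30)*cos^2(30) = 0.1875
1/G12 - 2*nu12/E1 = 1/6 - 2*0.27/151 = 0.163091 GPa^-1
1/Ex = 0.5625/151 + 0.0625/12 + 0.163091*0.1875 = 0.039513 GPa^-1
Ex = 25.31 GPa

25.31 GPa


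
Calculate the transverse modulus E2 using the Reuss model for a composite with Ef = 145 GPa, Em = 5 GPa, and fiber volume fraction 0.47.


1/E2 = Vf/Ef + (1-Vf)/Em = 0.47/145 + 0.53/5
E2 = 9.15 GPa

9.15 GPa


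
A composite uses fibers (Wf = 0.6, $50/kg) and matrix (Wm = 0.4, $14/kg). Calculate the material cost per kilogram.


Cost = cost_f*Wf + cost_m*Wm = 50*0.6 + 14*0.4 = $35.6/kg

$35.6/kg


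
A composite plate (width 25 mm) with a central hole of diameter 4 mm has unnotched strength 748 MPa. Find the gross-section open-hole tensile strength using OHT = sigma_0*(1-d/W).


OHT = sigma_0*(1-d/W) = 748*(1-4/25) = 628.3 MPa

628.3 MPa


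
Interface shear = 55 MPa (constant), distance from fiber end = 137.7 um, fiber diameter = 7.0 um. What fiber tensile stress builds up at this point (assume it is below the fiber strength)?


Force balance: sigma_f * (pi*d^2/4) = tau * (pi*d) * x  ->  sigma_f = 4 * tau * x / d
sigma_f = 4 * 55 * 137.7 / 7.0 = 4327.7 MPa

4327.7 MPa


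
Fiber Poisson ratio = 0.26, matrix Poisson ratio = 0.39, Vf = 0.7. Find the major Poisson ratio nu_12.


nu_12 = nu_f*Vf + nu_m*(1-Vf) = 0.26*0.7 + 0.39*0.3 = 0.299

0.299


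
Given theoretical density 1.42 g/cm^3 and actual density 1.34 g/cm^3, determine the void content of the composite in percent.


Void% = (rho_theo - rho_actual)/rho_theo * 100 = (1.42 - 1.34)/1.42 * 100 = 5.63%

5.63%


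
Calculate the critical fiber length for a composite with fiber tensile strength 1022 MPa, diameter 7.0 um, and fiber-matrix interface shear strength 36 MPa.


Lc = sigma_f * d / (2 * tau_i) = 1022 * 7.0 / (2 * 36) = 99.4 um

99.4 um


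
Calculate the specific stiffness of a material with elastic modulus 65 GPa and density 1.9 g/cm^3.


Specific stiffness = E/rho = 65/1.9 = 34.2 GPa/(g/cm^3)

34.2 GPa/(g/cm^3)


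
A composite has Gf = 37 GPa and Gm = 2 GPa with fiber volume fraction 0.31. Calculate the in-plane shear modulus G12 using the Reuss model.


1/G12 = Vf/Gf + (1-Vf)/Gm = 0.31/37 + 0.69/2
G12 = 2.83 GPa

2.83 GPa


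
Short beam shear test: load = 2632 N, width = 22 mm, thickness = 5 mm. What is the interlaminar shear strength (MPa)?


ILSS = 3F/(4bh) = 3*2632/(4*22*5) = 17.95 MPa

17.95 MPa


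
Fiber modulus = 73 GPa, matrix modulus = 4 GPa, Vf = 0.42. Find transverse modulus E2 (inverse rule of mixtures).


1/E2 = Vf/Ef + (1-Vf)/Em = 0.42/73 + 0.58/4
E2 = 6.63 GPa

6.63 GPa


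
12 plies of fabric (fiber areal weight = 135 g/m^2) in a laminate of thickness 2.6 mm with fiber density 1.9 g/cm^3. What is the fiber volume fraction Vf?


Vf = n * FAW / (rho_f * h * 1000) = 12 * 135 / (1.9 * 2.6 * 1000) = 0.3279

0.3279


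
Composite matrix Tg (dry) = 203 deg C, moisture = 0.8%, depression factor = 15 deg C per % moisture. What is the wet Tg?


Tg_wet = Tg_dry - k*moisture = 203 - 15*0.8 = 191.0 deg C

191.0 deg C


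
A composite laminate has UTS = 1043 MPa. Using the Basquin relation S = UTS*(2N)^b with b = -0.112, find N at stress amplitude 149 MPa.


N = 0.5 * (S/UTS)^(1/b) = 0.5 * (149/1043)^(1/-0.112) = 1.7559e+07 cycles

1.7559e+07 cycles


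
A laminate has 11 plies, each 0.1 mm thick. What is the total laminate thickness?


h = n * t_ply = 11 * 0.1 = 1.1 mm

1.1 mm


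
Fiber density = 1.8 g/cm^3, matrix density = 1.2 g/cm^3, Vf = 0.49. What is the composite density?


rho_c = rho_f*Vf + rho_m*(1-Vf) = 1.8*0.49 + 1.2*0.51 = 1.494 g/cm^3

1.494 g/cm^3


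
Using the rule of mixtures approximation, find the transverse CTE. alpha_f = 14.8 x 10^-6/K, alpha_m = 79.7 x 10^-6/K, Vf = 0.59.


alpha_2 = alpha_f*Vf + alpha_m*(1-Vf) = 14.8*0.59 + 79.7*0.41 = 41.4 x 10^-6/K

41.4 x 10^-6/K


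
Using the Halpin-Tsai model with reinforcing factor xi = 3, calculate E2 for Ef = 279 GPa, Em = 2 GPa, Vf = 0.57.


eta = (Ef/Em - 1)/(Ef/Em + xi) = (139.5 - 1)/(139.5 + 3) = 0.9719
E2 = Em*(1+xi*eta*Vf)/(1-eta*Vf) = 11.94 GPa

11.94 GPa


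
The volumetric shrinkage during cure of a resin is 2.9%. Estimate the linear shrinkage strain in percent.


Linear shrinkage ≈ vol_shrink/3 = 2.9/3 = 0.967%

0.967%


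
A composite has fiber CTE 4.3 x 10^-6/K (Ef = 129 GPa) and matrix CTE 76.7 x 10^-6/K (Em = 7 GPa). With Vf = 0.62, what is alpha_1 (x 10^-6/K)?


E1 = Ef*Vf + Em*(1-Vf) = 82.64
alpha_1 = (alpha_f*Ef*Vf + alpha_m*Em*(1-Vf))/E1 = 6.63 x 10^-6/K

6.63 x 10^-6/K


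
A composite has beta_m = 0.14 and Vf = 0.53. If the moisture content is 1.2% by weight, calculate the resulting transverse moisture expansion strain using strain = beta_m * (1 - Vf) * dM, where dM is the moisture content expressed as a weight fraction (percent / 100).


dM = 1.2/100 = 0.012
strain = beta_m * (1-Vf) * dM = 0.14 * 0.47 * 0.012 = 0.0007896

0.0007896


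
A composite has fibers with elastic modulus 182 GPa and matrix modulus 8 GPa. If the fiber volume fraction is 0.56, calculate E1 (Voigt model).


E1 = Ef*Vf + Em*(1-Vf) = 182*0.56 + 8*0.44 = 105.44 GPa

105.44 GPa


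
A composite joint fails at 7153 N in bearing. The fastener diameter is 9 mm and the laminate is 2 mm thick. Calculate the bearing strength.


sigma_br = F/(d*h) = 7153/(9*2) = 397.4 MPa

397.4 MPa


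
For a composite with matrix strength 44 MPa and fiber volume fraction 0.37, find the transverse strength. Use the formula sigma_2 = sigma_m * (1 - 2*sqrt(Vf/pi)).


factor = 1 - 2*sqrt(0.37/pi) = 0.3136
sigma_2 = 44 * 0.3136 = 13.8 MPa

13.8 MPa


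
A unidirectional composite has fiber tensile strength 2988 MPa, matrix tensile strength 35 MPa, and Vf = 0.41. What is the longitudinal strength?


sigma_1 = sigma_f*Vf + sigma_m*(1-Vf) = 2988*0.41 + 35*0.59 = 1245.7 MPa

1245.7 MPa


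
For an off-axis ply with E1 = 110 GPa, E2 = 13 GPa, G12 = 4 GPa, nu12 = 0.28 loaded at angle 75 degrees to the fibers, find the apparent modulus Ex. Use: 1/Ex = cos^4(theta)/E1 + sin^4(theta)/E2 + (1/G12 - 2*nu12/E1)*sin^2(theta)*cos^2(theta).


cos^4(75) = 0.004487, sin^4(75) = 0.870513, sin^2(75)*cos^2(75) = 0.0625
1/G12 - 2*nu12/E1 = 1/4 - 2*0.28/110 = 0.244909 GPa^-1
1/Ex = 0.004487/110 + 0.870513/13 + 0.244909*0.0625 = 0.0823101 GPa^-1
Ex = 12.15 GPa

12.15 GPa


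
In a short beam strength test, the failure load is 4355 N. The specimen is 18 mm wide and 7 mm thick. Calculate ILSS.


ILSS = 3F/(4bh) = 3*4355/(4*18*7) = 25.92 MPa

25.92 MPa


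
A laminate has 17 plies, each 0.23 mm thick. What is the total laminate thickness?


h = n * t_ply = 17 * 0.23 = 3.91 mm

3.91 mm


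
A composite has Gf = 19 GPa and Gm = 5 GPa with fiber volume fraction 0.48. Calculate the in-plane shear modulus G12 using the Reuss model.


1/G12 = Vf/Gf + (1-Vf)/Gm = 0.48/19 + 0.52/5
G12 = 7.74 GPa

7.74 GPa


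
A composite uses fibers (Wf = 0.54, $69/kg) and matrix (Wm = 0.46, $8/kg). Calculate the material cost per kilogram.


Cost = cost_f*Wf + cost_m*Wm = 69*0.54 + 8*0.46 = $40.94/kg

$40.94/kg
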